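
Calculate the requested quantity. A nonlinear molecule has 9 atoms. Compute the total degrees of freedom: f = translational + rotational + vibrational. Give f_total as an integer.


Step 1: Translational DOF = 3
Step 2: Rotational DOF (nonlinear) = 3
Step 3: Vibrational DOF = 3*9 - 6 = 21
Step 4: Total = 3 + 3 + 21 = 27

27


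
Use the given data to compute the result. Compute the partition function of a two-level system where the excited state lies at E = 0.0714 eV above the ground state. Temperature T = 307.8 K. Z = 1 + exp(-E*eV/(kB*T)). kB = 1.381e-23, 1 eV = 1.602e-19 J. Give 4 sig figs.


Step 1: Compute beta*E = E*eV/(kB*T) = 0.0714*1.602e-19/(1.381e-23*307.8) = 2.691
Step 2: exp(-beta*E) = exp(-2.691) = 0.06782
Step 3: Z = 1 + 0.06782 = 1.068

1.068


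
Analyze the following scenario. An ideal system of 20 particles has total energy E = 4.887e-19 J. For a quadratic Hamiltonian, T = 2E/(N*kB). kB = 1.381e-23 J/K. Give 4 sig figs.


Step 1: Numerator = 2*E = 2*4.887e-19 = 9.774e-19 J
Step 2: Denominator = N*kB = 20*1.381e-23 = 2.762e-22
Step 3: T = 9.774e-19 / 2.762e-22 = 3539 K

3539


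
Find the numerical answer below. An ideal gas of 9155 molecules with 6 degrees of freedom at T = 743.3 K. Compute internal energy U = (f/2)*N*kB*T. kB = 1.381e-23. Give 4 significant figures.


Step 1: f/2 = 6/2 = 3.0
Step 2: N*kB*T = 9155*1.381e-23*743.3 = 9.398e-17
Step 3: U = 3.0 * 9.398e-17 = 2.819e-16 J

2.819e-16


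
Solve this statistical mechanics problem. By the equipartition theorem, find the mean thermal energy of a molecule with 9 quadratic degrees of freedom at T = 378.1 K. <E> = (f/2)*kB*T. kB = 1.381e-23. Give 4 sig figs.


Step 1: f/2 = 9/2 = 4.5
Step 2: kB*T = 1.381e-23 * 378.1 = 5.222e-21
Step 3: <E> = 4.5 * 5.222e-21 = 2.35e-20 J

2.35e-20


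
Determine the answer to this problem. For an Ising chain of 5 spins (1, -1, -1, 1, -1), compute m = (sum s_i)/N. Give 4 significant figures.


Step 1: Count up spins (+1): 2, down spins (-1): 3
Step 2: Total magnetization M = 2 - 3 = -1
Step 3: m = M/N = -1/5 = -0.2

-0.2


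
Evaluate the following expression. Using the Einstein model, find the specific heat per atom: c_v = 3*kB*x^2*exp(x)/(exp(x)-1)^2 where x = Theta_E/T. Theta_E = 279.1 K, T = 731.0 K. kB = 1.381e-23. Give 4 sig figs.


Step 1: x = Theta_E/T = 279.1/731.0 = 0.3818
Step 2: x^2 = 0.1458
Step 3: exp(x) = 1.465
Step 4: c_v = 3*1.381e-23*0.1458*1.465/(1.465-1)^2 = 4.093e-23

4.093e-23


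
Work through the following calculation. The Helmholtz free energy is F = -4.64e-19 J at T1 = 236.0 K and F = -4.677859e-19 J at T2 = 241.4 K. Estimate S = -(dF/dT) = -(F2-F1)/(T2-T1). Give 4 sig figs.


Step 1: dF = F2 - F1 = -4.677859e-19 - (-4.64e-19) = -3.7859e-21 J
Step 2: dT = T2 - T1 = 241.4 - 236.0 = 5.4 K
Step 3: S = -dF/dT = -(-3.7859e-21)/5.4 = 7.011e-22 J/K

7.011e-22


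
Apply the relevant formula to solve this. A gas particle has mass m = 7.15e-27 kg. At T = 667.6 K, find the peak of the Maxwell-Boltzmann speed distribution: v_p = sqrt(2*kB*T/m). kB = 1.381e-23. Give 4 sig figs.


Step 1: Numerator = 2*kB*T = 2*1.381e-23*667.6 = 1.844e-20
Step 2: Ratio = 1.844e-20 / 7.15e-27 = 2.579e+06
Step 3: v_p = sqrt(2.579e+06) = 1606 m/s

1606


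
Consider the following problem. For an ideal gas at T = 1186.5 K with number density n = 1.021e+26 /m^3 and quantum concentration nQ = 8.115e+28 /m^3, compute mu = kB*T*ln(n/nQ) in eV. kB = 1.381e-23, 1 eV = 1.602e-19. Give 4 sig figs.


Step 1: n/nQ = 1.021e+26/8.115e+28 = 0.001258
Step 2: ln(n/nQ) = -6.678
Step 3: mu = kB*T*ln(n/nQ) = 1.639e-20*-6.678 = -1.094e-19 J
Step 4: Convert to eV: -1.094e-19/1.602e-19 = -0.683 eV

-0.683


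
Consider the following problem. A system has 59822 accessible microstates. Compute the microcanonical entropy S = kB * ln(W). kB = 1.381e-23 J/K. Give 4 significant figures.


Step 1: ln(W) = ln(59822) = 11
Step 2: S = kB * ln(W) = 1.381e-23 * 11
Step 3: S = 1.519e-22 J/K

1.519e-22


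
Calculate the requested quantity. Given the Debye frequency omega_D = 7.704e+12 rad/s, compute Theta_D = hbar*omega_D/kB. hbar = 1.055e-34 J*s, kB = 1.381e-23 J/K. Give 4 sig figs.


Step 1: hbar*omega_D = 1.055e-34 * 7.704e+12 = 8.128e-22 J
Step 2: Theta_D = 8.128e-22 / 1.381e-23
Step 3: Theta_D = 58.85 K

58.85


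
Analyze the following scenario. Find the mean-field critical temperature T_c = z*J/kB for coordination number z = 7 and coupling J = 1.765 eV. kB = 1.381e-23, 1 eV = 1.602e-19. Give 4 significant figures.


Step 1: z*J = 7*1.765 = 12.35 eV
Step 2: Convert to Joules: 12.35*1.602e-19 = 1.979e-18 J
Step 3: T_c = 1.979e-18 / 1.381e-23 = 1.433e+05 K

1.433e+05


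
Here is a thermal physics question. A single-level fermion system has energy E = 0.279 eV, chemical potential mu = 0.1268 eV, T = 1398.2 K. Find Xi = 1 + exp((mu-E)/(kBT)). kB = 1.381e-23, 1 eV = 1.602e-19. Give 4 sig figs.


Step 1: (mu - E) = 0.1268 - 0.279 = -0.1522 eV
Step 2: x = (mu-E)*eV/(kB*T) = -0.1522*1.602e-19/(1.381e-23*1398.2) = -1.263
Step 3: exp(x) = 0.2829
Step 4: Xi = 1 + 0.2829 = 1.283

1.283


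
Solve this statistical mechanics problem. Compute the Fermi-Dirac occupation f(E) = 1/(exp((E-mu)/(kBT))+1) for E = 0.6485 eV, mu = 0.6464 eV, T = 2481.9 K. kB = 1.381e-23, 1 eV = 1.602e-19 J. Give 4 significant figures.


Step 1: (E - mu) = 0.6485 - 0.6464 = 0.0021 eV
Step 2: Convert: (E-mu)*eV = 3.364e-22 J
Step 3: x = (E-mu)*eV/(kB*T) = 0.009815
Step 4: f = 1/(exp(0.009815)+1) = 0.4975

0.4975


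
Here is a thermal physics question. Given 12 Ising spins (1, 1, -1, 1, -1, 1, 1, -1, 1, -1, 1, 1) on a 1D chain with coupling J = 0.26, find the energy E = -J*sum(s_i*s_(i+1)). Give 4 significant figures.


Step 1: Nearest-neighbor products: 1, -1, -1, -1, -1, 1, -1, -1, -1, -1, 1
Step 2: Sum of products = -5
Step 3: E = -0.26 * -5 = 1.3

1.3


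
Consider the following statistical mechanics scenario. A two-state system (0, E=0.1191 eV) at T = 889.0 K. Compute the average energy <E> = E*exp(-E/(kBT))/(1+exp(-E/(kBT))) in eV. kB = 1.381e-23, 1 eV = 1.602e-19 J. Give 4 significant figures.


Step 1: beta*E = 0.1191*1.602e-19/(1.381e-23*889.0) = 1.554
Step 2: exp(-beta*E) = 0.2114
Step 3: <E> = 0.1191*0.2114/(1+0.2114) = 0.02078 eV

0.02078


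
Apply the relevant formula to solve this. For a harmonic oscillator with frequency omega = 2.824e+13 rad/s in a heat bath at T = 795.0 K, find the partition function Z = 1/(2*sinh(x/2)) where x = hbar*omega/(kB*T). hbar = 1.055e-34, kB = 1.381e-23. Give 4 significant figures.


Step 1: Compute x = hbar*omega/(kB*T) = 1.055e-34*2.824e+13/(1.381e-23*795.0) = 0.2714
Step 2: x/2 = 0.1357
Step 3: sinh(x/2) = 0.1361
Step 4: Z = 1/(2*0.1361) = 3.674

3.674


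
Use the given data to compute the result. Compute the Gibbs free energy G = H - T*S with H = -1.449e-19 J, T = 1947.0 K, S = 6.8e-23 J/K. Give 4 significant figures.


Step 1: T*S = 1947.0 * 6.8e-23 = 1.324e-19 J
Step 2: G = H - T*S = -1.449e-19 - 1.324e-19
Step 3: G = -2.773e-19 J

-2.773e-19


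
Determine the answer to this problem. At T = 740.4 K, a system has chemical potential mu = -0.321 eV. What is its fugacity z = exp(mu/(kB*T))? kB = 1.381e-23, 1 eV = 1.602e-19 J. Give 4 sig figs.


Step 1: Convert mu to Joules: -0.321*1.602e-19 = -5.142e-20 J
Step 2: kB*T = 1.381e-23*740.4 = 1.022e-20 J
Step 3: mu/(kB*T) = -5.029
Step 4: z = exp(-5.029) = 0.006543

0.006543


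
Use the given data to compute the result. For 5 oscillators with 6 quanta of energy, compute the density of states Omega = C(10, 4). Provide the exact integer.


Step 1: Use binomial coefficient C(10, 4)
Step 2: Numerator = 10! / 6!
Step 3: Denominator = 4!
Step 4: Omega = 210

210


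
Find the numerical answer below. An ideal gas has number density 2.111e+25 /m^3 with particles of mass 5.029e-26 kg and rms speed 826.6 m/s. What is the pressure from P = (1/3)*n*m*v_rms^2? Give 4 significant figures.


Step 1: v_rms^2 = 826.6^2 = 6.833e+05
Step 2: n*m = 2.111e+25*5.029e-26 = 1.062
Step 3: P = (1/3)*1.062*6.833e+05 = 2.418e+05 Pa

2.418e+05


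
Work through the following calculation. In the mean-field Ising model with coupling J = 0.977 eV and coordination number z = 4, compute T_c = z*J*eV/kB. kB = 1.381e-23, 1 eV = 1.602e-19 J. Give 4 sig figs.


Step 1: z*J = 4*0.977 = 3.908 eV
Step 2: Convert to Joules: 3.908*1.602e-19 = 6.261e-19 J
Step 3: T_c = 6.261e-19 / 1.381e-23 = 4.533e+04 K

4.533e+04


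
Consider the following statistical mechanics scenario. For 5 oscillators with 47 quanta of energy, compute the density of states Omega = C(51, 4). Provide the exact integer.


Step 1: Use binomial coefficient C(51, 4)
Step 2: Numerator = 51! / 47!
Step 3: Denominator = 4!
Step 4: Omega = 249900

249900


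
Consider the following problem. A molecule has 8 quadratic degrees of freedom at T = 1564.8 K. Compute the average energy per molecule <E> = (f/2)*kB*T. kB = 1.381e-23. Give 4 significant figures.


Step 1: f/2 = 8/2 = 4
Step 2: kB*T = 1.381e-23 * 1564.8 = 2.161e-20
Step 3: <E> = 4 * 2.161e-20 = 8.644e-20 J

8.644e-20


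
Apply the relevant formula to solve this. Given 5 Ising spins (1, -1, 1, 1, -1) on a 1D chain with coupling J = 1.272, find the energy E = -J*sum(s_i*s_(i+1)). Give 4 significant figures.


Step 1: Nearest-neighbor products: -1, -1, 1, -1
Step 2: Sum of products = -2
Step 3: E = -1.272 * -2 = 2.544

2.544


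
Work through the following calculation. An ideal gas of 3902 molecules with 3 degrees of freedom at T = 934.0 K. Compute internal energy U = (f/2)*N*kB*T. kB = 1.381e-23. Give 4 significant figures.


Step 1: f/2 = 3/2 = 1.5
Step 2: N*kB*T = 3902*1.381e-23*934.0 = 5.033e-17
Step 3: U = 1.5 * 5.033e-17 = 7.55e-17 J

7.55e-17


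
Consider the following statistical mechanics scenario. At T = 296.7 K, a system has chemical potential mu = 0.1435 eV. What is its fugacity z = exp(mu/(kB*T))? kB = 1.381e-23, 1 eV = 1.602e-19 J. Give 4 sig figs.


Step 1: Convert mu to Joules: 0.1435*1.602e-19 = 2.299e-20 J
Step 2: kB*T = 1.381e-23*296.7 = 4.097e-21 J
Step 3: mu/(kB*T) = 5.611
Step 4: z = exp(5.611) = 273.3

273.3


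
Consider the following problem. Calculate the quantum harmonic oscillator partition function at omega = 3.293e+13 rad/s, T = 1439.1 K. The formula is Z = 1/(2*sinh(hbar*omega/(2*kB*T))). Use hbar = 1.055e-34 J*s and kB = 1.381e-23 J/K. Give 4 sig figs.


Step 1: Compute x = hbar*omega/(kB*T) = 1.055e-34*3.293e+13/(1.381e-23*1439.1) = 0.1748
Step 2: x/2 = 0.0874
Step 3: sinh(x/2) = 0.08751
Step 4: Z = 1/(2*0.08751) = 5.713

5.713


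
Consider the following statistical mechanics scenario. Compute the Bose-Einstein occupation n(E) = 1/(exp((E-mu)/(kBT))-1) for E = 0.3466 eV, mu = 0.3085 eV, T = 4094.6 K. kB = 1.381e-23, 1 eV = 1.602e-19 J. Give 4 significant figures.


Step 1: (E - mu) = 0.0381 eV
Step 2: x = (E-mu)*eV/(kB*T) = 0.0381*1.602e-19/(1.381e-23*4094.6) = 0.1079
Step 3: exp(x) = 1.114
Step 4: n = 1/(exp(x)-1) = 8.773

8.773


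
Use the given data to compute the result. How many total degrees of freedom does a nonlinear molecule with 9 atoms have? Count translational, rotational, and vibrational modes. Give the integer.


Step 1: Translational DOF = 3
Step 2: Rotational DOF (nonlinear) = 3
Step 3: Vibrational DOF = 3*9 - 6 = 21
Step 4: Total = 3 + 3 + 21 = 27

27


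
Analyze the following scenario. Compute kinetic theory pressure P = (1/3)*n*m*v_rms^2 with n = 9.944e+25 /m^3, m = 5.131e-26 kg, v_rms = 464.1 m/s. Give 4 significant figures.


Step 1: v_rms^2 = 464.1^2 = 2.154e+05
Step 2: n*m = 9.944e+25*5.131e-26 = 5.102
Step 3: P = (1/3)*5.102*2.154e+05 = 3.663e+05 Pa

3.663e+05


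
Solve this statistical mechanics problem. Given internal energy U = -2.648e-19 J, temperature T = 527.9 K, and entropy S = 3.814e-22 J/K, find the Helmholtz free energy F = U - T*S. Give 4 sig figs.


Step 1: T*S = 527.9 * 3.814e-22 = 2.013e-19 J
Step 2: F = U - T*S = -2.648e-19 - 2.013e-19
Step 3: F = -4.661e-19 J

-4.661e-19


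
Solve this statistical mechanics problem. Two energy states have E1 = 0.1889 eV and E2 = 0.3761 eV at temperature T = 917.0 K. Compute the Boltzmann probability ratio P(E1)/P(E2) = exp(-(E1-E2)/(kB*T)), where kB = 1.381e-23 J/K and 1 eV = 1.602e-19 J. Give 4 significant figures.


Step 1: Compute energy difference dE = E1 - E2 = 0.1889 - 0.3761 = -0.1872 eV
Step 2: Convert to Joules: dE_J = -0.1872 * 1.602e-19 = -2.999e-20 J
Step 3: Compute exponent = -dE_J / (kB * T) = -(-2.999e-20) / (1.381e-23 * 917.0) = 2.368
Step 4: P(E1)/P(E2) = exp(2.368) = 10.68

10.68


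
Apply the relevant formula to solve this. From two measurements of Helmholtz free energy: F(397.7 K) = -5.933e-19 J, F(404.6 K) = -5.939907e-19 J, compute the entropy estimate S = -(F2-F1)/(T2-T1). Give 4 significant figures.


Step 1: dF = F2 - F1 = -5.939907e-19 - (-5.933e-19) = -6.907e-22 J
Step 2: dT = T2 - T1 = 404.6 - 397.7 = 6.9 K
Step 3: S = -dF/dT = -(-6.907e-22)/6.9 = 1.001e-22 J/K

1.001e-22


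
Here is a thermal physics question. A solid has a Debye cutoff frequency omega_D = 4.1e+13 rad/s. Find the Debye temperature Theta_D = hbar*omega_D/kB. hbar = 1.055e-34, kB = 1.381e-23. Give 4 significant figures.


Step 1: hbar*omega_D = 1.055e-34 * 4.1e+13 = 4.325e-21 J
Step 2: Theta_D = 4.325e-21 / 1.381e-23
Step 3: Theta_D = 313.2 K

313.2


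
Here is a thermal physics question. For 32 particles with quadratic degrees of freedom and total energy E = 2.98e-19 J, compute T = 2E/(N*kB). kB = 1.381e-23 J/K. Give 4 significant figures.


Step 1: Numerator = 2*E = 2*2.98e-19 = 5.96e-19 J
Step 2: Denominator = N*kB = 32*1.381e-23 = 4.419e-22
Step 3: T = 5.96e-19 / 4.419e-22 = 1349 K

1349


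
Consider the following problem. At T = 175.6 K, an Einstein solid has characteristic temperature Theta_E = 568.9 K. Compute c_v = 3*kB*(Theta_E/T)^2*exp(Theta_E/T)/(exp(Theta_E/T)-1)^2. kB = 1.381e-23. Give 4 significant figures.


Step 1: x = Theta_E/T = 568.9/175.6 = 3.24
Step 2: x^2 = 10.5
Step 3: exp(x) = 25.53
Step 4: c_v = 3*1.381e-23*10.5*25.53/(25.53-1)^2 = 1.845e-23

1.845e-23


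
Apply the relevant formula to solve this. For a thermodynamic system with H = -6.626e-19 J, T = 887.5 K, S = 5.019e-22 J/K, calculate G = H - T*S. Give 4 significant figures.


Step 1: T*S = 887.5 * 5.019e-22 = 4.454e-19 J
Step 2: G = H - T*S = -6.626e-19 - 4.454e-19
Step 3: G = -1.108e-18 J

-1.108e-18


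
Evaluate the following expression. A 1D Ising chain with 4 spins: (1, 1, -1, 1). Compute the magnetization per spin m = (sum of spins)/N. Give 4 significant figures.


Step 1: Count up spins (+1): 3, down spins (-1): 1
Step 2: Total magnetization M = 3 - 1 = 2
Step 3: m = M/N = 2/4 = 0.5

0.5


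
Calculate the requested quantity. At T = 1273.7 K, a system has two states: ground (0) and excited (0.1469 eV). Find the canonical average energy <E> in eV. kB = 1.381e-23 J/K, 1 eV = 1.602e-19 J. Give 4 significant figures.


Step 1: beta*E = 0.1469*1.602e-19/(1.381e-23*1273.7) = 1.338
Step 2: exp(-beta*E) = 0.2624
Step 3: <E> = 0.1469*0.2624/(1+0.2624) = 0.03053 eV

0.03053


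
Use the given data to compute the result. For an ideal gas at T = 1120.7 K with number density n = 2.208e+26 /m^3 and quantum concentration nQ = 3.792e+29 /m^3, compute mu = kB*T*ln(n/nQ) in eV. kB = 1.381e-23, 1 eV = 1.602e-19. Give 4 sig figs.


Step 1: n/nQ = 2.208e+26/3.792e+29 = 0.0005823
Step 2: ln(n/nQ) = -7.449
Step 3: mu = kB*T*ln(n/nQ) = 1.548e-20*-7.449 = -1.153e-19 J
Step 4: Convert to eV: -1.153e-19/1.602e-19 = -0.7196 eV

-0.7196


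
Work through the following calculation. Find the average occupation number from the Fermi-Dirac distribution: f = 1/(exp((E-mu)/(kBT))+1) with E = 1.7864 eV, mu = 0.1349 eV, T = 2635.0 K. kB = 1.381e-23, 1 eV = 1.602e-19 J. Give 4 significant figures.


Step 1: (E - mu) = 1.7864 - 0.1349 = 1.651 eV
Step 2: Convert: (E-mu)*eV = 2.646e-19 J
Step 3: x = (E-mu)*eV/(kB*T) = 7.271
Step 4: f = 1/(exp(7.271)+1) = 0.0006953

0.0006953


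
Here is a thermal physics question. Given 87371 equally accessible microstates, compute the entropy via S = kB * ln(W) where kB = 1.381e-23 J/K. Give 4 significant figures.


Step 1: ln(W) = ln(87371) = 11.38
Step 2: S = kB * ln(W) = 1.381e-23 * 11.38
Step 3: S = 1.571e-22 J/K

1.571e-22


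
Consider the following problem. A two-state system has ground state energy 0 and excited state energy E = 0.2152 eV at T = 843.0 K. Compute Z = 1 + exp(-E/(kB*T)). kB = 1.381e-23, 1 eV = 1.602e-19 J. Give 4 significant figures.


Step 1: Compute beta*E = E*eV/(kB*T) = 0.2152*1.602e-19/(1.381e-23*843.0) = 2.961
Step 2: exp(-beta*E) = exp(-2.961) = 0.05175
Step 3: Z = 1 + 0.05175 = 1.052

1.052


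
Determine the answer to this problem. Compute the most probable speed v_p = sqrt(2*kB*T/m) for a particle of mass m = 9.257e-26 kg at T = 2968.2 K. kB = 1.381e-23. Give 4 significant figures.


Step 1: Numerator = 2*kB*T = 2*1.381e-23*2968.2 = 8.198e-20
Step 2: Ratio = 8.198e-20 / 9.257e-26 = 8.856e+05
Step 3: v_p = sqrt(8.856e+05) = 941.1 m/s

941.1


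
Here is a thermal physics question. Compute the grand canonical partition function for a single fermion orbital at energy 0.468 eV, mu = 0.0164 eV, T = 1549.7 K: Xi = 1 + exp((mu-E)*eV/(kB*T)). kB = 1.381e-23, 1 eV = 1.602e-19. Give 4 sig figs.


Step 1: (mu - E) = 0.0164 - 0.468 = -0.4516 eV
Step 2: x = (mu-E)*eV/(kB*T) = -0.4516*1.602e-19/(1.381e-23*1549.7) = -3.38
Step 3: exp(x) = 0.03403
Step 4: Xi = 1 + 0.03403 = 1.034

1.034


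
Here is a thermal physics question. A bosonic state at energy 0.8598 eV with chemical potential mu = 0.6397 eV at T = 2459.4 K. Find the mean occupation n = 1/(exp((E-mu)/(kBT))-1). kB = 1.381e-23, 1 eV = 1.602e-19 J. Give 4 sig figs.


Step 1: (E - mu) = 0.2201 eV
Step 2: x = (E-mu)*eV/(kB*T) = 0.2201*1.602e-19/(1.381e-23*2459.4) = 1.038
Step 3: exp(x) = 2.824
Step 4: n = 1/(exp(x)-1) = 0.5483

0.5483


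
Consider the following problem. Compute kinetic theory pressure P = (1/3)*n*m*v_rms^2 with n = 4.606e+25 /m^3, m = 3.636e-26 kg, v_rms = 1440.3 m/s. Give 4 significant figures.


Step 1: v_rms^2 = 1440.3^2 = 2.074e+06
Step 2: n*m = 4.606e+25*3.636e-26 = 1.675
Step 3: P = (1/3)*1.675*2.074e+06 = 1.158e+06 Pa

1.158e+06


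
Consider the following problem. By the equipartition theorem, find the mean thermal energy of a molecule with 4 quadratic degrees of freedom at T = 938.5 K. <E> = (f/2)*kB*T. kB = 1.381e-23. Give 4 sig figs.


Step 1: f/2 = 4/2 = 2
Step 2: kB*T = 1.381e-23 * 938.5 = 1.296e-20
Step 3: <E> = 2 * 1.296e-20 = 2.592e-20 J

2.592e-20


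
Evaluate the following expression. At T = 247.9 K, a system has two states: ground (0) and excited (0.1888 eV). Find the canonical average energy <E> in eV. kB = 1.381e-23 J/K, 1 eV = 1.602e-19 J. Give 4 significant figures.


Step 1: beta*E = 0.1888*1.602e-19/(1.381e-23*247.9) = 8.835
Step 2: exp(-beta*E) = 0.0001456
Step 3: <E> = 0.1888*0.0001456/(1+0.0001456) = 2.748e-05 eV

2.748e-05


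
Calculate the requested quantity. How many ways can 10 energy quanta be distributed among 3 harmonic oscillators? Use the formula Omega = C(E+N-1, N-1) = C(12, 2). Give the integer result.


Step 1: Use binomial coefficient C(12, 2)
Step 2: Numerator = 12! / 10!
Step 3: Denominator = 2!
Step 4: Omega = 66

66


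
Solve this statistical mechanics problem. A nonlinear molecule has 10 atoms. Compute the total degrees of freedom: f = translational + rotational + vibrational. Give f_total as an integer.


Step 1: Translational DOF = 3
Step 2: Rotational DOF (nonlinear) = 3
Step 3: Vibrational DOF = 3*10 - 6 = 24
Step 4: Total = 3 + 3 + 24 = 30

30


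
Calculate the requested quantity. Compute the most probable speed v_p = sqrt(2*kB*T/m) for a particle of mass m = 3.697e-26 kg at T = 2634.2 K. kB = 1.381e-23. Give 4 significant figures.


Step 1: Numerator = 2*kB*T = 2*1.381e-23*2634.2 = 7.276e-20
Step 2: Ratio = 7.276e-20 / 3.697e-26 = 1.968e+06
Step 3: v_p = sqrt(1.968e+06) = 1403 m/s

1403


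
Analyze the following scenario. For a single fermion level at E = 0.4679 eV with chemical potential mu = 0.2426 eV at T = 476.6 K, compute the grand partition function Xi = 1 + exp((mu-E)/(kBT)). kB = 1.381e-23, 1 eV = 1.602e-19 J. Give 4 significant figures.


Step 1: (mu - E) = 0.2426 - 0.4679 = -0.2253 eV
Step 2: x = (mu-E)*eV/(kB*T) = -0.2253*1.602e-19/(1.381e-23*476.6) = -5.484
Step 3: exp(x) = 0.004154
Step 4: Xi = 1 + 0.004154 = 1.004

1.004


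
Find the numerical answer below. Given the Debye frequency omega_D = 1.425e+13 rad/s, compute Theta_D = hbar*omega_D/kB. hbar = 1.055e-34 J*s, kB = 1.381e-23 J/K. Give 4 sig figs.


Step 1: hbar*omega_D = 1.055e-34 * 1.425e+13 = 1.503e-21 J
Step 2: Theta_D = 1.503e-21 / 1.381e-23
Step 3: Theta_D = 108.9 K

108.9


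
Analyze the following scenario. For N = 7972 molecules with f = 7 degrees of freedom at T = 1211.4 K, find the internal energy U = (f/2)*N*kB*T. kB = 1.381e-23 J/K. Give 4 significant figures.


Step 1: f/2 = 7/2 = 3.5
Step 2: N*kB*T = 7972*1.381e-23*1211.4 = 1.334e-16
Step 3: U = 3.5 * 1.334e-16 = 4.668e-16 J

4.668e-16


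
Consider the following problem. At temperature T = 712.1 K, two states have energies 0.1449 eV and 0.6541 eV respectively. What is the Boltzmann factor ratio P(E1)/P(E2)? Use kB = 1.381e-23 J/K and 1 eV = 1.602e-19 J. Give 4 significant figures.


Step 1: Compute energy difference dE = E1 - E2 = 0.1449 - 0.6541 = -0.5092 eV
Step 2: Convert to Joules: dE_J = -0.5092 * 1.602e-19 = -8.157e-20 J
Step 3: Compute exponent = -dE_J / (kB * T) = -(-8.157e-20) / (1.381e-23 * 712.1) = 8.295
Step 4: P(E1)/P(E2) = exp(8.295) = 4004

4004


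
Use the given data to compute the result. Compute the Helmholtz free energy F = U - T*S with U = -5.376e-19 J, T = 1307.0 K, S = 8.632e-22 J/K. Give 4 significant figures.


Step 1: T*S = 1307.0 * 8.632e-22 = 1.128e-18 J
Step 2: F = U - T*S = -5.376e-19 - 1.128e-18
Step 3: F = -1.666e-18 J

-1.666e-18


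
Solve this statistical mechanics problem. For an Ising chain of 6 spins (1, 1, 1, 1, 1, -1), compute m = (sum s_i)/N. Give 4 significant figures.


Step 1: Count up spins (+1): 5, down spins (-1): 1
Step 2: Total magnetization M = 5 - 1 = 4
Step 3: m = M/N = 4/6 = 0.6667

0.6667


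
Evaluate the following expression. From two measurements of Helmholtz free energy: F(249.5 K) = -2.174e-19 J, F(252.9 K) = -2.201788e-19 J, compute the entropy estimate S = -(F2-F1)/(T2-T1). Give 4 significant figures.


Step 1: dF = F2 - F1 = -2.201788e-19 - (-2.174e-19) = -2.7788e-21 J
Step 2: dT = T2 - T1 = 252.9 - 249.5 = 3.4 K
Step 3: S = -dF/dT = -(-2.7788e-21)/3.4 = 8.173e-22 J/K

8.173e-22


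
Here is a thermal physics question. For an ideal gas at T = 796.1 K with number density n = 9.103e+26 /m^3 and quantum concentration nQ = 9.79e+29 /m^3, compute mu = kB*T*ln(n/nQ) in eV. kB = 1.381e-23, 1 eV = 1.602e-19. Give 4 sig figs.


Step 1: n/nQ = 9.103e+26/9.79e+29 = 0.0009298
Step 2: ln(n/nQ) = -6.981
Step 3: mu = kB*T*ln(n/nQ) = 1.099e-20*-6.981 = -7.674e-20 J
Step 4: Convert to eV: -7.674e-20/1.602e-19 = -0.4791 eV

-0.4791


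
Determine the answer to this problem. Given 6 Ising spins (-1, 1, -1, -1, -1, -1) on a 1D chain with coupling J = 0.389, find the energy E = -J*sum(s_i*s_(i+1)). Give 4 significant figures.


Step 1: Nearest-neighbor products: -1, -1, 1, 1, 1
Step 2: Sum of products = 1
Step 3: E = -0.389 * 1 = -0.389

-0.389


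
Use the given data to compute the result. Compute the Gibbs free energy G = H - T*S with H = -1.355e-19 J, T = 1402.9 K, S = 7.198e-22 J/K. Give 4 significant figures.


Step 1: T*S = 1402.9 * 7.198e-22 = 1.01e-18 J
Step 2: G = H - T*S = -1.355e-19 - 1.01e-18
Step 3: G = -1.145e-18 J

-1.145e-18


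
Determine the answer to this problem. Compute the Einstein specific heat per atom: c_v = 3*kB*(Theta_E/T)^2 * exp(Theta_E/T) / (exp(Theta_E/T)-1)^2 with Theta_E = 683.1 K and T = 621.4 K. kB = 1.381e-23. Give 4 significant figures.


Step 1: x = Theta_E/T = 683.1/621.4 = 1.099
Step 2: x^2 = 1.208
Step 3: exp(x) = 3.002
Step 4: c_v = 3*1.381e-23*1.208*3.002/(3.002-1)^2 = 3.75e-23

3.75e-23


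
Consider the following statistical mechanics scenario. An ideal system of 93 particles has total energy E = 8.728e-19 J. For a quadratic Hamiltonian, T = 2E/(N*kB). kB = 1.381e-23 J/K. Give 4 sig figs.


Step 1: Numerator = 2*E = 2*8.728e-19 = 1.746e-18 J
Step 2: Denominator = N*kB = 93*1.381e-23 = 1.284e-21
Step 3: T = 1.746e-18 / 1.284e-21 = 1359 K

1359


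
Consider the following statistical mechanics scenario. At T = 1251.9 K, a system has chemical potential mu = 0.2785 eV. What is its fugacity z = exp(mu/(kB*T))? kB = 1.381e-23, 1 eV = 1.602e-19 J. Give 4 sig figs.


Step 1: Convert mu to Joules: 0.2785*1.602e-19 = 4.462e-20 J
Step 2: kB*T = 1.381e-23*1251.9 = 1.729e-20 J
Step 3: mu/(kB*T) = 2.581
Step 4: z = exp(2.581) = 13.21

13.21


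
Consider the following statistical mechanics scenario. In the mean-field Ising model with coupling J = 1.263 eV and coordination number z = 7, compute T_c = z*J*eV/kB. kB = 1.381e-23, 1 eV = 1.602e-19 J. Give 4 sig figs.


Step 1: z*J = 7*1.263 = 8.841 eV
Step 2: Convert to Joules: 8.841*1.602e-19 = 1.416e-18 J
Step 3: T_c = 1.416e-18 / 1.381e-23 = 1.026e+05 K

1.026e+05


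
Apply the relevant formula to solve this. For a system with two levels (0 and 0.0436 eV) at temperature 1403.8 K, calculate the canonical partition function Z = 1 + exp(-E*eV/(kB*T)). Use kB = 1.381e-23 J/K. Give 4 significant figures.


Step 1: Compute beta*E = E*eV/(kB*T) = 0.0436*1.602e-19/(1.381e-23*1403.8) = 0.3603
Step 2: exp(-beta*E) = exp(-0.3603) = 0.6975
Step 3: Z = 1 + 0.6975 = 1.697

1.697


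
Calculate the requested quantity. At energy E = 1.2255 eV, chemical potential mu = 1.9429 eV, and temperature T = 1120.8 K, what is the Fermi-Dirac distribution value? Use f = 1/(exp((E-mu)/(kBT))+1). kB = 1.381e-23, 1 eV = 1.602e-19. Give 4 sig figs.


Step 1: (E - mu) = 1.2255 - 1.9429 = -0.7174 eV
Step 2: Convert: (E-mu)*eV = -1.149e-19 J
Step 3: x = (E-mu)*eV/(kB*T) = -7.425
Step 4: f = 1/(exp(-7.425)+1) = 0.9994

0.9994


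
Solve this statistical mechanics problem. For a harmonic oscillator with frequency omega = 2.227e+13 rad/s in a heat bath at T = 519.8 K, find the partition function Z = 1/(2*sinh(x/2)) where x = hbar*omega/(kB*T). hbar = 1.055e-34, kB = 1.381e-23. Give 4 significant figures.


Step 1: Compute x = hbar*omega/(kB*T) = 1.055e-34*2.227e+13/(1.381e-23*519.8) = 0.3273
Step 2: x/2 = 0.1636
Step 3: sinh(x/2) = 0.1644
Step 4: Z = 1/(2*0.1644) = 3.042

3.042


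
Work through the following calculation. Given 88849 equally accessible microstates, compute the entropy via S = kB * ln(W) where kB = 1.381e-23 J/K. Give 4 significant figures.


Step 1: ln(W) = ln(88849) = 11.39
Step 2: S = kB * ln(W) = 1.381e-23 * 11.39
Step 3: S = 1.574e-22 J/K

1.574e-22


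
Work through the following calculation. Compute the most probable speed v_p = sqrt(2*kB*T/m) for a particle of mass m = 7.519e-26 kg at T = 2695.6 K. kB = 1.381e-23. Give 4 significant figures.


Step 1: Numerator = 2*kB*T = 2*1.381e-23*2695.6 = 7.445e-20
Step 2: Ratio = 7.445e-20 / 7.519e-26 = 9.902e+05
Step 3: v_p = sqrt(9.902e+05) = 995.1 m/s

995.1


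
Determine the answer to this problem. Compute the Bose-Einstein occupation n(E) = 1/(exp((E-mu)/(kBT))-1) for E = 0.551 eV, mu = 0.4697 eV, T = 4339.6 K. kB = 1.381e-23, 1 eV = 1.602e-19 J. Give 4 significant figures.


Step 1: (E - mu) = 0.0813 eV
Step 2: x = (E-mu)*eV/(kB*T) = 0.0813*1.602e-19/(1.381e-23*4339.6) = 0.2173
Step 3: exp(x) = 1.243
Step 4: n = 1/(exp(x)-1) = 4.119

4.119


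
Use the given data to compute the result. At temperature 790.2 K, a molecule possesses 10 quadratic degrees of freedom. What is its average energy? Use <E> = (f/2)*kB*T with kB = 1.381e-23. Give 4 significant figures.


Step 1: f/2 = 10/2 = 5
Step 2: kB*T = 1.381e-23 * 790.2 = 1.091e-20
Step 3: <E> = 5 * 1.091e-20 = 5.456e-20 J

5.456e-20


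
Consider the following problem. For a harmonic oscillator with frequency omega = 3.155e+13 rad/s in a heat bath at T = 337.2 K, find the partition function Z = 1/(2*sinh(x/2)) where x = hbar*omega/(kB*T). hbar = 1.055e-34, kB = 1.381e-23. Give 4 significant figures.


Step 1: Compute x = hbar*omega/(kB*T) = 1.055e-34*3.155e+13/(1.381e-23*337.2) = 0.7148
Step 2: x/2 = 0.3574
Step 3: sinh(x/2) = 0.365
Step 4: Z = 1/(2*0.365) = 1.37

1.37


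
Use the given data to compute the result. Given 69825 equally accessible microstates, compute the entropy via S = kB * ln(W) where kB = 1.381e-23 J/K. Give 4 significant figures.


Step 1: ln(W) = ln(69825) = 11.15
Step 2: S = kB * ln(W) = 1.381e-23 * 11.15
Step 3: S = 1.54e-22 J/K

1.54e-22


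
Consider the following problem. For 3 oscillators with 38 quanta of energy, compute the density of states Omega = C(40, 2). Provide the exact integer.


Step 1: Use binomial coefficient C(40, 2)
Step 2: Numerator = 40! / 38!
Step 3: Denominator = 2!
Step 4: Omega = 780

780


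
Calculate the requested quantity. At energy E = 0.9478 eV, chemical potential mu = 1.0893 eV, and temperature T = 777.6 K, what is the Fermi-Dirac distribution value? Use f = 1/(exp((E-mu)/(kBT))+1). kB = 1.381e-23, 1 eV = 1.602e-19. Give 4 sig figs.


Step 1: (E - mu) = 0.9478 - 1.0893 = -0.1415 eV
Step 2: Convert: (E-mu)*eV = -2.267e-20 J
Step 3: x = (E-mu)*eV/(kB*T) = -2.111
Step 4: f = 1/(exp(-2.111)+1) = 0.892

0.892


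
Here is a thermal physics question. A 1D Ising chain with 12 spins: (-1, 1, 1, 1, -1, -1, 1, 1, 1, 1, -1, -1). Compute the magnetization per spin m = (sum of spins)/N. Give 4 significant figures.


Step 1: Count up spins (+1): 7, down spins (-1): 5
Step 2: Total magnetization M = 7 - 5 = 2
Step 3: m = M/N = 2/12 = 0.1667

0.1667


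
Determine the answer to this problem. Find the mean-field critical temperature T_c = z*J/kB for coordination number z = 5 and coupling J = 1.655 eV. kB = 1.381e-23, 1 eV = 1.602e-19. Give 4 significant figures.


Step 1: z*J = 5*1.655 = 8.275 eV
Step 2: Convert to Joules: 8.275*1.602e-19 = 1.326e-18 J
Step 3: T_c = 1.326e-18 / 1.381e-23 = 9.599e+04 K

9.599e+04


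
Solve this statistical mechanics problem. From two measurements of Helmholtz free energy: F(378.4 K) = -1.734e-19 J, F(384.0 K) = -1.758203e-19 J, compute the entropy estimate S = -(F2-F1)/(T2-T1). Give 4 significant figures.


Step 1: dF = F2 - F1 = -1.758203e-19 - (-1.734e-19) = -2.4203e-21 J
Step 2: dT = T2 - T1 = 384.0 - 378.4 = 5.6 K
Step 3: S = -dF/dT = -(-2.4203e-21)/5.6 = 4.322e-22 J/K

4.322e-22


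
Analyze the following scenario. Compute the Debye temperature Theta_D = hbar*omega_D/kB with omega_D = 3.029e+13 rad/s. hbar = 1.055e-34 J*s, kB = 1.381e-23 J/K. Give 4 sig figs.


Step 1: hbar*omega_D = 1.055e-34 * 3.029e+13 = 3.196e-21 J
Step 2: Theta_D = 3.196e-21 / 1.381e-23
Step 3: Theta_D = 231.4 K

231.4


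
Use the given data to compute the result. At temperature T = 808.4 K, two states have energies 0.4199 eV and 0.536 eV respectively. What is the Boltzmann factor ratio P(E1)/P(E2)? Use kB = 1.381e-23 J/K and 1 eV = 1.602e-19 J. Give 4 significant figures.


Step 1: Compute energy difference dE = E1 - E2 = 0.4199 - 0.536 = -0.1161 eV
Step 2: Convert to Joules: dE_J = -0.1161 * 1.602e-19 = -1.86e-20 J
Step 3: Compute exponent = -dE_J / (kB * T) = -(-1.86e-20) / (1.381e-23 * 808.4) = 1.666
Step 4: P(E1)/P(E2) = exp(1.666) = 5.291

5.291


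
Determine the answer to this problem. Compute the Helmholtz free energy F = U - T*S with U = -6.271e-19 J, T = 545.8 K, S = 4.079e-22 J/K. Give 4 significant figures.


Step 1: T*S = 545.8 * 4.079e-22 = 2.226e-19 J
Step 2: F = U - T*S = -6.271e-19 - 2.226e-19
Step 3: F = -8.497e-19 J

-8.497e-19


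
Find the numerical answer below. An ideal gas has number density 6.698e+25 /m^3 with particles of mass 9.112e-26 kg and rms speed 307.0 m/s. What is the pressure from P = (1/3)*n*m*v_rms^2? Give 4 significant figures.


Step 1: v_rms^2 = 307.0^2 = 9.425e+04
Step 2: n*m = 6.698e+25*9.112e-26 = 6.103
Step 3: P = (1/3)*6.103*9.425e+04 = 1.917e+05 Pa

1.917e+05


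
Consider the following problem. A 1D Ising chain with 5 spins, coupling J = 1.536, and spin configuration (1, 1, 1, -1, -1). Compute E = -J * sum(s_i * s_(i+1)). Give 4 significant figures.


Step 1: Nearest-neighbor products: 1, 1, -1, 1
Step 2: Sum of products = 2
Step 3: E = -1.536 * 2 = -3.072

-3.072


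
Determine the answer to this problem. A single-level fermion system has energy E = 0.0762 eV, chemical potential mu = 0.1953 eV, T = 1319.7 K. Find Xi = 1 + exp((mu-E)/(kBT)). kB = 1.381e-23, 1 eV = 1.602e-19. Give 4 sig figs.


Step 1: (mu - E) = 0.1953 - 0.0762 = 0.1191 eV
Step 2: x = (mu-E)*eV/(kB*T) = 0.1191*1.602e-19/(1.381e-23*1319.7) = 1.047
Step 3: exp(x) = 2.849
Step 4: Xi = 1 + 2.849 = 3.849

3.849


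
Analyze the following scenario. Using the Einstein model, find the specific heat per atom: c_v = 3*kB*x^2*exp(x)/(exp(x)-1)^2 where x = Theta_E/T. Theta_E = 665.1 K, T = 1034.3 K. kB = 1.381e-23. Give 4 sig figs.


Step 1: x = Theta_E/T = 665.1/1034.3 = 0.643
Step 2: x^2 = 0.4135
Step 3: exp(x) = 1.902
Step 4: c_v = 3*1.381e-23*0.4135*1.902/(1.902-1)^2 = 4.003e-23

4.003e-23


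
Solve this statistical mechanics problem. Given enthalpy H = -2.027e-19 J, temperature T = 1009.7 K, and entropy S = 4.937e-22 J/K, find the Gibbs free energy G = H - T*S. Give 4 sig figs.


Step 1: T*S = 1009.7 * 4.937e-22 = 4.985e-19 J
Step 2: G = H - T*S = -2.027e-19 - 4.985e-19
Step 3: G = -7.012e-19 J

-7.012e-19


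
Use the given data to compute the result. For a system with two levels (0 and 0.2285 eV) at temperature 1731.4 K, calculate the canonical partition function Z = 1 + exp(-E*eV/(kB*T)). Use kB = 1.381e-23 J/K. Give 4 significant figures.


Step 1: Compute beta*E = E*eV/(kB*T) = 0.2285*1.602e-19/(1.381e-23*1731.4) = 1.531
Step 2: exp(-beta*E) = exp(-1.531) = 0.2163
Step 3: Z = 1 + 0.2163 = 1.216

1.216


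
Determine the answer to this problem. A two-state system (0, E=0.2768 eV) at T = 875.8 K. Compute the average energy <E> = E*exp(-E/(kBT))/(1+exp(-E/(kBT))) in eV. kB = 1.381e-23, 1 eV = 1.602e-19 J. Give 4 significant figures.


Step 1: beta*E = 0.2768*1.602e-19/(1.381e-23*875.8) = 3.666
Step 2: exp(-beta*E) = 0.02557
Step 3: <E> = 0.2768*0.02557/(1+0.02557) = 0.006901 eV

0.006901


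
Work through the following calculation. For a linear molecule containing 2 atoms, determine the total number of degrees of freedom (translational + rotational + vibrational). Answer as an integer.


Step 1: Translational DOF = 3
Step 2: Rotational DOF (linear) = 2
Step 3: Vibrational DOF = 3*2 - 5 = 1
Step 4: Total = 3 + 2 + 1 = 6

6


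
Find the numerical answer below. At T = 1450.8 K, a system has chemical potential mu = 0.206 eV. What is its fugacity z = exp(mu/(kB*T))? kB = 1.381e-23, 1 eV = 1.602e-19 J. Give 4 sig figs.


Step 1: Convert mu to Joules: 0.206*1.602e-19 = 3.3e-20 J
Step 2: kB*T = 1.381e-23*1450.8 = 2.004e-20 J
Step 3: mu/(kB*T) = 1.647
Step 4: z = exp(1.647) = 5.192

5.192


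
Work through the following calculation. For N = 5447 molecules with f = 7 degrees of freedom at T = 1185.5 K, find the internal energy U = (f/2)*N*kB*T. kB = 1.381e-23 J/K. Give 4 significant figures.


Step 1: f/2 = 7/2 = 3.5
Step 2: N*kB*T = 5447*1.381e-23*1185.5 = 8.918e-17
Step 3: U = 3.5 * 8.918e-17 = 3.121e-16 J

3.121e-16


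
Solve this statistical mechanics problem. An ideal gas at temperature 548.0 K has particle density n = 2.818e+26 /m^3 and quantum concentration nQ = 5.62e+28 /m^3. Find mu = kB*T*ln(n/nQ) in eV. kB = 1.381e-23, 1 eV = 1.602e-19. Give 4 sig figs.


Step 1: n/nQ = 2.818e+26/5.62e+28 = 0.005014
Step 2: ln(n/nQ) = -5.295
Step 3: mu = kB*T*ln(n/nQ) = 7.568e-21*-5.295 = -4.008e-20 J
Step 4: Convert to eV: -4.008e-20/1.602e-19 = -0.2502 eV

-0.2502


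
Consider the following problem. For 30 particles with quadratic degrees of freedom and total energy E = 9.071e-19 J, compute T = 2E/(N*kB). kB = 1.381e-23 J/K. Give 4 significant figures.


Step 1: Numerator = 2*E = 2*9.071e-19 = 1.814e-18 J
Step 2: Denominator = N*kB = 30*1.381e-23 = 4.143e-22
Step 3: T = 1.814e-18 / 4.143e-22 = 4379 K

4379


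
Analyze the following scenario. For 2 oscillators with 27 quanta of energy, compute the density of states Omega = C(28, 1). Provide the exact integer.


Step 1: Use binomial coefficient C(28, 1)
Step 2: Numerator = 28! / 27!
Step 3: Denominator = 1!
Step 4: Omega = 28

28


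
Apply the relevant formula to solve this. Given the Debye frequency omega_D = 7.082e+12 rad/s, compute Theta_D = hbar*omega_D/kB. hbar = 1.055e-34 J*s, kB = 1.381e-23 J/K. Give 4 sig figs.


Step 1: hbar*omega_D = 1.055e-34 * 7.082e+12 = 7.472e-22 J
Step 2: Theta_D = 7.472e-22 / 1.381e-23
Step 3: Theta_D = 54.1 K

54.1


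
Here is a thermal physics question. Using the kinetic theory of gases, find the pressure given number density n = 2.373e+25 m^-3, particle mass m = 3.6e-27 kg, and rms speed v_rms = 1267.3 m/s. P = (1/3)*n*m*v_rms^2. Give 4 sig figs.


Step 1: v_rms^2 = 1267.3^2 = 1.606e+06
Step 2: n*m = 2.373e+25*3.6e-27 = 0.08543
Step 3: P = (1/3)*0.08543*1.606e+06 = 4.573e+04 Pa

4.573e+04


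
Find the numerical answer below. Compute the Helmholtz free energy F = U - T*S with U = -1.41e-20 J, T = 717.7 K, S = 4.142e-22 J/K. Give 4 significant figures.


Step 1: T*S = 717.7 * 4.142e-22 = 2.973e-19 J
Step 2: F = U - T*S = -1.41e-20 - 2.973e-19
Step 3: F = -3.114e-19 J

-3.114e-19


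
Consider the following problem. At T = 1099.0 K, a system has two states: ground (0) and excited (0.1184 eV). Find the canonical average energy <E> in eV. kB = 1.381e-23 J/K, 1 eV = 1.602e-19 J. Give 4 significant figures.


Step 1: beta*E = 0.1184*1.602e-19/(1.381e-23*1099.0) = 1.25
Step 2: exp(-beta*E) = 0.2866
Step 3: <E> = 0.1184*0.2866/(1+0.2866) = 0.02637 eV

0.02637


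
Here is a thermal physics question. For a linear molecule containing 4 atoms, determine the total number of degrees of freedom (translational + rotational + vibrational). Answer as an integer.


Step 1: Translational DOF = 3
Step 2: Rotational DOF (linear) = 2
Step 3: Vibrational DOF = 3*4 - 5 = 7
Step 4: Total = 3 + 2 + 7 = 12

12


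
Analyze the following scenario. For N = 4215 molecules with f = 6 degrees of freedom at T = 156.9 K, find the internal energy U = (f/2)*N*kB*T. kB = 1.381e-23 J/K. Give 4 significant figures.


Step 1: f/2 = 6/2 = 3.0
Step 2: N*kB*T = 4215*1.381e-23*156.9 = 9.133e-18
Step 3: U = 3.0 * 9.133e-18 = 2.74e-17 J

2.74e-17


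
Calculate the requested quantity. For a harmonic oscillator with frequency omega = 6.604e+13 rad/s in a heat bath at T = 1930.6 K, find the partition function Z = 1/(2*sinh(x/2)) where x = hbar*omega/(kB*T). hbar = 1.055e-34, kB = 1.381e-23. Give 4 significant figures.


Step 1: Compute x = hbar*omega/(kB*T) = 1.055e-34*6.604e+13/(1.381e-23*1930.6) = 0.2613
Step 2: x/2 = 0.1307
Step 3: sinh(x/2) = 0.131
Step 4: Z = 1/(2*0.131) = 3.816

3.816


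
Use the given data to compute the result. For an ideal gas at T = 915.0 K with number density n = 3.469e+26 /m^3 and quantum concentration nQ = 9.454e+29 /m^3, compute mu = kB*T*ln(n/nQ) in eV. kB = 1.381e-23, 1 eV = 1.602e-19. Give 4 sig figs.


Step 1: n/nQ = 3.469e+26/9.454e+29 = 0.0003669
Step 2: ln(n/nQ) = -7.91
Step 3: mu = kB*T*ln(n/nQ) = 1.264e-20*-7.91 = -9.996e-20 J
Step 4: Convert to eV: -9.996e-20/1.602e-19 = -0.6239 eV

-0.6239


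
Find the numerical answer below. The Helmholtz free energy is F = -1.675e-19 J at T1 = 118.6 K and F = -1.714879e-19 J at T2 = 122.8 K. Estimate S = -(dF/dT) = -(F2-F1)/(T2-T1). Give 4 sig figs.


Step 1: dF = F2 - F1 = -1.714879e-19 - (-1.675e-19) = -3.9879e-21 J
Step 2: dT = T2 - T1 = 122.8 - 118.6 = 4.2 K
Step 3: S = -dF/dT = -(-3.9879e-21)/4.2 = 9.495e-22 J/K

9.495e-22


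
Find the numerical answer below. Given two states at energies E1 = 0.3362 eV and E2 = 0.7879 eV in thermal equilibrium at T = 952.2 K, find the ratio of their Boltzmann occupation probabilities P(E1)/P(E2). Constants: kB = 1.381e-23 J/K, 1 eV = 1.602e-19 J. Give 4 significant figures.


Step 1: Compute energy difference dE = E1 - E2 = 0.3362 - 0.7879 = -0.4517 eV
Step 2: Convert to Joules: dE_J = -0.4517 * 1.602e-19 = -7.236e-20 J
Step 3: Compute exponent = -dE_J / (kB * T) = -(-7.236e-20) / (1.381e-23 * 952.2) = 5.503
Step 4: P(E1)/P(E2) = exp(5.503) = 245.4

245.4
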